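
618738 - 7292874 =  - 6674136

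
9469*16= 151504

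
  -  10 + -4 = -14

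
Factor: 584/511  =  8/7 = 2^3*7^( - 1 ) 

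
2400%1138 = 124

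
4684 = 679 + 4005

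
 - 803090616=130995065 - 934085681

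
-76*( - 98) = 7448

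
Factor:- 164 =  -2^2*41^1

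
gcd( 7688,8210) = 2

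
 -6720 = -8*840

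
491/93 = 5+ 26/93= 5.28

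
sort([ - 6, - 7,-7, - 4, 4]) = [ - 7, - 7 , - 6,  -  4, 4 ] 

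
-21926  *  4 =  - 87704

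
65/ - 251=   -  65/251 = - 0.26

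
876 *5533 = 4846908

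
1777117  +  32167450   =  33944567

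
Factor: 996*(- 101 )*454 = -45670584 = -2^3*3^1*  83^1 * 101^1 * 227^1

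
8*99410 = 795280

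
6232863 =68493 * 91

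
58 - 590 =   -  532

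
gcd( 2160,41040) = 2160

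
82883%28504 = 25875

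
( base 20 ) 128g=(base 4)2030100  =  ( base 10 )8976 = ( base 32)8og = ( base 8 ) 21420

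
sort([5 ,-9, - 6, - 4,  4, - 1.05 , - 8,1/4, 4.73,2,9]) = [ - 9, - 8 , - 6, - 4, - 1.05,1/4,  2, 4,4.73,5,9 ]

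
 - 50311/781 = -50311/781 = - 64.42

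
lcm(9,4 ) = 36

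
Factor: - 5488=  - 2^4*7^3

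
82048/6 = 13674+2/3 = 13674.67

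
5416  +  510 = 5926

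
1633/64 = 25 + 33/64  =  25.52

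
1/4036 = 1/4036 = 0.00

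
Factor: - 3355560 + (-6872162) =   -  10227722 = - 2^1*43^1*118927^1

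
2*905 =1810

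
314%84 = 62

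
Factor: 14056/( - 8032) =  - 7/4 = - 2^( - 2)*7^1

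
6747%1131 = 1092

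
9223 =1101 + 8122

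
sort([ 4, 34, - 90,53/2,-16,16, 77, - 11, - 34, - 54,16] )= [ - 90, - 54, - 34, - 16,-11, 4, 16,16, 53/2, 34,77 ]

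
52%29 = 23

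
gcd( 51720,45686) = 862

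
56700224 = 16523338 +40176886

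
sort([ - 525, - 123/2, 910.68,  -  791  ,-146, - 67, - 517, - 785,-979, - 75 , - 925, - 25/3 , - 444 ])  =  [ - 979,  -  925, - 791, - 785,-525, - 517,-444, -146, - 75, - 67, - 123/2 , - 25/3, 910.68] 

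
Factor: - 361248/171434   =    -  2^4*3^1* 53^1*71^1*85717^( - 1) =- 180624/85717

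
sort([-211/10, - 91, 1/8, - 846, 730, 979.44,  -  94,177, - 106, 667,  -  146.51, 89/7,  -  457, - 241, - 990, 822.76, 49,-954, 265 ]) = [ - 990, - 954, - 846,-457,-241 , - 146.51,-106, - 94, - 91, - 211/10,1/8, 89/7, 49,  177,265,667, 730, 822.76, 979.44 ]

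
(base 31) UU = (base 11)7a3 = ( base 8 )1700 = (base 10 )960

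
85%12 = 1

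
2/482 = 1/241 = 0.00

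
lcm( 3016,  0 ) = 0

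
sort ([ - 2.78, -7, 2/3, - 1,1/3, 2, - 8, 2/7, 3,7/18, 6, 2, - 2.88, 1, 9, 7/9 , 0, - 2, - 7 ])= [ - 8, - 7, - 7, - 2.88, - 2.78, - 2, - 1, 0,  2/7, 1/3,7/18, 2/3, 7/9 , 1,2, 2, 3, 6, 9]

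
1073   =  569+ 504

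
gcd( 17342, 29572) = 2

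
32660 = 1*32660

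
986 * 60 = 59160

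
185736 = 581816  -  396080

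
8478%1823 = 1186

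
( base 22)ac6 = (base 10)5110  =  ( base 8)11766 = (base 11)3926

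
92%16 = 12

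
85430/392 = 217+ 183/196 = 217.93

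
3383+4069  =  7452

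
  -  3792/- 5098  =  1896/2549  =  0.74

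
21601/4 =21601/4 = 5400.25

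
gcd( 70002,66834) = 18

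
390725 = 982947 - 592222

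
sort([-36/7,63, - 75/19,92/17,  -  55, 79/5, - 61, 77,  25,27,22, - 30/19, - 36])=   [ - 61, - 55,  -  36, - 36/7,-75/19, - 30/19, 92/17, 79/5, 22,25, 27,63,77] 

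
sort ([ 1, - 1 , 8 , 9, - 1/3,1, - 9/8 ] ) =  [  -  9/8,-1, - 1/3,1 , 1,8,9] 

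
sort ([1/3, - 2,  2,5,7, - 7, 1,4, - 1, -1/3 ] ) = [ - 7,  -  2, - 1, - 1/3,1/3,  1,2,4,5,7] 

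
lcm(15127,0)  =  0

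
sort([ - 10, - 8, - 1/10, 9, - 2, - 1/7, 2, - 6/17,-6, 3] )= [ - 10, - 8 , - 6, - 2,- 6/17,-1/7 , - 1/10,2,3, 9 ]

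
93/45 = 2 + 1/15 = 2.07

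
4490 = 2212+2278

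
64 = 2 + 62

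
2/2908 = 1/1454 =0.00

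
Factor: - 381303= - 3^2*13^1 * 3259^1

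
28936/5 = 28936/5 =5787.20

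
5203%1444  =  871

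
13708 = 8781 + 4927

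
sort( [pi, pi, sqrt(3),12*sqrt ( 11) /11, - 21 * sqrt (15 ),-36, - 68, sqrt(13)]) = [ - 21*sqrt(15 ), - 68, - 36, sqrt( 3 ),pi, pi,sqrt(13),12*sqrt(11 )/11] 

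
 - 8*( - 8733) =69864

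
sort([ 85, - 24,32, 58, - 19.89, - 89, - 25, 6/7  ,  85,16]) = [ - 89,-25, - 24, - 19.89 , 6/7 , 16, 32,58,  85, 85 ]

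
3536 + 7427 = 10963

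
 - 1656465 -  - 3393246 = 1736781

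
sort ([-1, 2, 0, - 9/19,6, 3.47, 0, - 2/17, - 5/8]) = [ - 1, - 5/8, - 9/19, - 2/17, 0, 0, 2, 3.47, 6]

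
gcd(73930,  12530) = 10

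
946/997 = 946/997 = 0.95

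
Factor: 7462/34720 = 533/2480 = 2^( - 4 )*  5^( - 1 )*13^1*31^( - 1 )  *41^1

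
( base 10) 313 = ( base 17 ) 117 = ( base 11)265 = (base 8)471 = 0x139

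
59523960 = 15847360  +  43676600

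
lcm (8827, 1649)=150059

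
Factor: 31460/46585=2^2*7^( - 1)*11^ ( - 1)*13^1 = 52/77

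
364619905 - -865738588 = 1230358493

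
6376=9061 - 2685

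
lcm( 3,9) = 9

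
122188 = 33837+88351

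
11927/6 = 11927/6 = 1987.83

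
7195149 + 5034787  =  12229936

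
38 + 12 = 50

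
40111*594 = 23825934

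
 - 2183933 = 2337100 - 4521033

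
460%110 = 20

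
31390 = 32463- 1073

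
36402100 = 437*83300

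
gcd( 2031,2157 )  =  3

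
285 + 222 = 507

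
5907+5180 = 11087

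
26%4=2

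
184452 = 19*9708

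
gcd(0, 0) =0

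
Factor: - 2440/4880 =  - 2^( - 1) = - 1/2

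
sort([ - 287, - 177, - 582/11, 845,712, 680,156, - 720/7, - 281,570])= [ - 287, - 281,-177, - 720/7, - 582/11, 156, 570, 680,712, 845]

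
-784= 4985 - 5769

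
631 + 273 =904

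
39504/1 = 39504  =  39504.00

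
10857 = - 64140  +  74997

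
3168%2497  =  671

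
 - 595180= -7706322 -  - 7111142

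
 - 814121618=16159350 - 830280968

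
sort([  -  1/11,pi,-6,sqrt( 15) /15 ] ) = [ - 6, - 1/11,sqrt( 15 )/15, pi ]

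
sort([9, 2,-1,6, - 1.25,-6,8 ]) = [ -6,-1.25, - 1, 2, 6,8,9]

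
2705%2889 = 2705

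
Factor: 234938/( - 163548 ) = -2^(-1)*3^(-2)*7^( - 1 )*181^1= - 181/126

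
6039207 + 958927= 6998134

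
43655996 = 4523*9652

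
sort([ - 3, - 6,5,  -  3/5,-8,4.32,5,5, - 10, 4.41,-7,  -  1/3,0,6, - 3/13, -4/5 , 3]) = [ - 10, -8, -7,- 6,-3, - 4/5, - 3/5, - 1/3, - 3/13,0,3, 4.32,4.41, 5,5,5,6]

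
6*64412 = 386472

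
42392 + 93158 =135550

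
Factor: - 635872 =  - 2^5*31^1* 641^1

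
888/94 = 9 + 21/47= 9.45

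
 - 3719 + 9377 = 5658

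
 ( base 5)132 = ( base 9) 46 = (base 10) 42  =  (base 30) 1C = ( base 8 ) 52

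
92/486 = 46/243 = 0.19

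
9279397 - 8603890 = 675507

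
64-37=27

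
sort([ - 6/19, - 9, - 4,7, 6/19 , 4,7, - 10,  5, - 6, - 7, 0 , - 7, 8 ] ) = [ - 10, - 9, - 7,  -  7, - 6 , - 4, - 6/19 , 0, 6/19, 4,  5,7,7,8]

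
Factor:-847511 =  - 7^1*41^1*2953^1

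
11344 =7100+4244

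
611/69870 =611/69870 = 0.01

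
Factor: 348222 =2^1*3^1*7^1*8291^1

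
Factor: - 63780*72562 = -4628004360 =-  2^3*3^1*5^1*7^1*71^1*73^1 *1063^1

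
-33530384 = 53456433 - 86986817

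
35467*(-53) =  -1879751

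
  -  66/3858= -11/643 = - 0.02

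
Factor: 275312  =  2^4 *17207^1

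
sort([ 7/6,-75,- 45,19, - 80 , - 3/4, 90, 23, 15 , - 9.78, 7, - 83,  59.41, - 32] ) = [-83, - 80, - 75,-45,  -  32, - 9.78, - 3/4,7/6,7,15 , 19,  23 , 59.41, 90] 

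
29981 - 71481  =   - 41500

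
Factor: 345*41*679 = 9604455= 3^1*5^1*7^1*  23^1*41^1*97^1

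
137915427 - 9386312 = 128529115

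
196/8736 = 7/312= 0.02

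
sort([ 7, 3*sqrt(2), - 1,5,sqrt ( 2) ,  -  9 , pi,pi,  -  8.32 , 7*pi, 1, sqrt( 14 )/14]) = [ -9,-8.32,-1,sqrt(14 ) /14,1,  sqrt(2),pi,pi,  3*sqrt( 2),  5 , 7, 7*pi] 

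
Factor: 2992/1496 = 2 = 2^1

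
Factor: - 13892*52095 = -723703740 =-2^2 * 3^1 * 5^1*23^2 * 151^2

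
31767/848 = 37 + 391/848 = 37.46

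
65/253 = 65/253=0.26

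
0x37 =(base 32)1N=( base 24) 27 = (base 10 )55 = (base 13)43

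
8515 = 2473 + 6042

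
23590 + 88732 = 112322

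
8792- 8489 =303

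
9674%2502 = 2168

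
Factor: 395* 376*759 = 112726680 = 2^3*3^1*5^1*11^1*23^1 * 47^1 * 79^1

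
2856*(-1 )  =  -2856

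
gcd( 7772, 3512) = 4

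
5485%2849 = 2636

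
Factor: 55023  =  3^1 * 18341^1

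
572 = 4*143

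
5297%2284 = 729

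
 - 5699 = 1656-7355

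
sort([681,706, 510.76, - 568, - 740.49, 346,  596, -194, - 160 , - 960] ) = [-960 , - 740.49, - 568,  -  194 , - 160,346, 510.76 , 596, 681, 706 ]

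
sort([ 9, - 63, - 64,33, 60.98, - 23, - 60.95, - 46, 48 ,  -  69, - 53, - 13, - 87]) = [ - 87,-69, - 64, - 63,-60.95, - 53, - 46, - 23,  -  13,9, 33,48,60.98]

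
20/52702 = 10/26351= 0.00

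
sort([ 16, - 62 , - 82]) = [ -82,-62,16 ]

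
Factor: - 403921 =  - 7^1*19^1*3037^1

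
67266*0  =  0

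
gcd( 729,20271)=3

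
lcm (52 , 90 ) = 2340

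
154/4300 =77/2150 = 0.04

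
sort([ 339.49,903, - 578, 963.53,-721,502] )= [ - 721, - 578,339.49,502,903, 963.53] 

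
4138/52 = 79 + 15/26 = 79.58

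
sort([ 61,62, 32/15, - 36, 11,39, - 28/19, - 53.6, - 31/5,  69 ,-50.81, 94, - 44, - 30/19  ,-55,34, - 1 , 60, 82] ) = [ - 55, -53.6,-50.81,-44,-36,- 31/5,- 30/19,-28/19, - 1,  32/15,11,34,39 , 60, 61,62,69, 82,  94 ] 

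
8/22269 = 8/22269 = 0.00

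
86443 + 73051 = 159494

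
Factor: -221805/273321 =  - 5^1*31^1*191^( - 1 )=- 155/191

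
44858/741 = 44858/741 = 60.54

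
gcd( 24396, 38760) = 228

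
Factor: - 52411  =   - 17^1*3083^1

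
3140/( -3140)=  - 1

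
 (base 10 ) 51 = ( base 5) 201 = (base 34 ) 1h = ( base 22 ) 27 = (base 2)110011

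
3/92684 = 3/92684 = 0.00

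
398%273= 125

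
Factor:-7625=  - 5^3*61^1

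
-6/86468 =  - 1+43231/43234 = -  0.00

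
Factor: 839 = 839^1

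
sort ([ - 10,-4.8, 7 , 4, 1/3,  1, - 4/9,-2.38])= [ - 10, - 4.8, - 2.38, - 4/9, 1/3,  1, 4, 7]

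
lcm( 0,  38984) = 0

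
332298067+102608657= 434906724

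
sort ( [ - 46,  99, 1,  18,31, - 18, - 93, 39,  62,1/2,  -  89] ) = [-93, - 89, - 46,- 18, 1/2,1,18,31 , 39, 62,99]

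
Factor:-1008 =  - 2^4*3^2* 7^1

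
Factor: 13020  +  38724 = 2^5*3^1*7^2*11^1 = 51744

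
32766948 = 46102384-13335436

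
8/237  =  8/237=0.03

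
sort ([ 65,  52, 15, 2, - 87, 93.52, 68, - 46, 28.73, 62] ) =[ - 87, - 46 , 2,  15, 28.73, 52, 62, 65, 68, 93.52]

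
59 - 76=-17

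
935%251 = 182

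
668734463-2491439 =666243024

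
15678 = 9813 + 5865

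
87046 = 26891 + 60155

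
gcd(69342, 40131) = 273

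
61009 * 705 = 43011345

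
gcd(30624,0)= 30624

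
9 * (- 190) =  - 1710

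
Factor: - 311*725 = -225475 = - 5^2*29^1*311^1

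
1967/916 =1967/916 = 2.15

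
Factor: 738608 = 2^4*13^1*53^1*67^1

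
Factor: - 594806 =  - 2^1 * 297403^1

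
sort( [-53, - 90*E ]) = [ - 90*E, - 53 ]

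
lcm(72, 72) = 72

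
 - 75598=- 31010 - 44588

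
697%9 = 4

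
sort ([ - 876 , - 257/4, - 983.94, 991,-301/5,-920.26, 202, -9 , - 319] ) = [ - 983.94, - 920.26, - 876, - 319, - 257/4,  -  301/5, - 9, 202, 991 ] 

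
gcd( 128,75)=1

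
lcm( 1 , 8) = 8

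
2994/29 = 103+7/29 = 103.24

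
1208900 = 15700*77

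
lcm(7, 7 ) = 7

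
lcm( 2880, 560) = 20160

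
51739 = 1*51739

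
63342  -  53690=9652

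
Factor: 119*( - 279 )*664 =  - 22045464 = - 2^3*3^2 * 7^1*17^1*31^1*83^1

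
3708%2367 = 1341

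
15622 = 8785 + 6837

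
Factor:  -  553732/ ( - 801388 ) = 7^ ( - 1)*28621^(-1) * 138433^1 =138433/200347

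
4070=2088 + 1982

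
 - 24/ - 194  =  12/97 = 0.12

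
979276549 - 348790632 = 630485917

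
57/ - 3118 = -1 + 3061/3118 = - 0.02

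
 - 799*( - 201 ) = 160599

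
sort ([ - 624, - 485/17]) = [ - 624, - 485/17 ] 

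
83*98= 8134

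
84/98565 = 28/32855 = 0.00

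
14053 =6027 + 8026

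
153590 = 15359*10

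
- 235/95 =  - 3  +  10/19 = - 2.47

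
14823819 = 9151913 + 5671906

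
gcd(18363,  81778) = 1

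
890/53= 16+42/53 = 16.79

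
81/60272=81/60272  =  0.00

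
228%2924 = 228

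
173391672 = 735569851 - 562178179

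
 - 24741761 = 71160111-95901872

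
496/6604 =124/1651=0.08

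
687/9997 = 687/9997 = 0.07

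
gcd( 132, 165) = 33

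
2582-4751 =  - 2169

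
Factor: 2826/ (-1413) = -2^1 = - 2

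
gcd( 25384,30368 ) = 8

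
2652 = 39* 68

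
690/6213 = 230/2071  =  0.11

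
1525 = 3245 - 1720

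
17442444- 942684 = 16499760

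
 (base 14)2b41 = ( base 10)7701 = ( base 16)1e15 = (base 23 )ecj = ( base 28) 9n1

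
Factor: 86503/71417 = 17^(-1)*23^1*3761^1*4201^( - 1 )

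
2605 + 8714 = 11319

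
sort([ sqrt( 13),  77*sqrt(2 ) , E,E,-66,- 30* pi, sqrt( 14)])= [ - 30*pi,  -  66, E , E, sqrt( 13),sqrt( 14), 77*sqrt( 2)]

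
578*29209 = 16882802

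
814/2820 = 407/1410 = 0.29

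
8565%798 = 585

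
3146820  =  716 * 4395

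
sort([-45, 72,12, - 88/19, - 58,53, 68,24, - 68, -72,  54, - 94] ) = [-94, - 72,-68,-58,-45 , - 88/19,12 , 24,53,54,68,72 ]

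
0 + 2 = 2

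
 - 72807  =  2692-75499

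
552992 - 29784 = 523208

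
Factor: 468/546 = 6/7 = 2^1*3^1 * 7^( - 1)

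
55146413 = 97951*563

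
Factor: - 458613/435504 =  - 152871/145168  =  -2^( - 4)*3^1 * 43^(-1)*211^( - 1)*  50957^1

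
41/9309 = 41/9309 = 0.00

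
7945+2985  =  10930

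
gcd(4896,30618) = 18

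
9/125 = 9/125 = 0.07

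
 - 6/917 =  - 6/917 =- 0.01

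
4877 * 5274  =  25721298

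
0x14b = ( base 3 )110021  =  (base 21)FG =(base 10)331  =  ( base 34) 9P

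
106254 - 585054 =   -  478800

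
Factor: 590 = 2^1*5^1*59^1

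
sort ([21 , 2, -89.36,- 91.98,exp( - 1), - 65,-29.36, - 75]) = [ - 91.98, - 89.36 ,-75,-65,- 29.36,exp(- 1), 2, 21]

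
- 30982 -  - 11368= - 19614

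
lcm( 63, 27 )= 189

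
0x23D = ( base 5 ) 4243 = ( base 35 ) gd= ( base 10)573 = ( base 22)141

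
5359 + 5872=11231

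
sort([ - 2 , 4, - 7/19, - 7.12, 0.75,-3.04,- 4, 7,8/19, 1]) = [-7.12,-4,-3.04, - 2,-7/19, 8/19, 0.75, 1, 4,7 ]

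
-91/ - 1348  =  91/1348 =0.07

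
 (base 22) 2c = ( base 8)70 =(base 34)1m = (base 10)56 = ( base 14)40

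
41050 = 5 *8210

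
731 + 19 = 750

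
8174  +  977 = 9151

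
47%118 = 47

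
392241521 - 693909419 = -301667898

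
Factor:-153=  - 3^2*17^1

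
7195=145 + 7050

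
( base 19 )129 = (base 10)408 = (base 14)212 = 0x198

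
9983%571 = 276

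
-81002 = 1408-82410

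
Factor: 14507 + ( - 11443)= 2^3*383^1 = 3064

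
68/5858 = 34/2929 = 0.01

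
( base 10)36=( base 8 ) 44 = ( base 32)14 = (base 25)1b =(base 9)40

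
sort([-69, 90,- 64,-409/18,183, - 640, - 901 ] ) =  [-901, -640 , - 69, - 64, - 409/18, 90, 183]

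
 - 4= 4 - 8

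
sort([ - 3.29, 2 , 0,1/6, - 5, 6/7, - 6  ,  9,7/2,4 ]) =[ - 6, - 5,-3.29,0,1/6, 6/7,2,  7/2,4,9]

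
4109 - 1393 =2716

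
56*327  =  18312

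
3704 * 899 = 3329896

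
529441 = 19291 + 510150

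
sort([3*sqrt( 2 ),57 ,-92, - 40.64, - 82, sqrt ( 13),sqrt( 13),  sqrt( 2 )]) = [ - 92, - 82 , - 40.64,sqrt( 2),sqrt( 13), sqrt(13 ),  3*sqrt( 2) , 57 ] 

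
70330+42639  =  112969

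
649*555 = 360195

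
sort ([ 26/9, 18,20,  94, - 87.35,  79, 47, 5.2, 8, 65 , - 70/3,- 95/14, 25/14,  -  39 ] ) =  [-87.35,  -  39 , -70/3, - 95/14 , 25/14,  26/9,5.2,8,18, 20,47, 65, 79,94 ] 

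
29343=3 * 9781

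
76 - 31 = 45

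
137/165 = 137/165=0.83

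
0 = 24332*0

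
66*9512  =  627792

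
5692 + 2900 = 8592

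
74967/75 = 24989/25 = 999.56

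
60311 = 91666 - 31355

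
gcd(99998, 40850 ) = 2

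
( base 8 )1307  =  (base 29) of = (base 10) 711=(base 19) 1I8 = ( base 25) 13B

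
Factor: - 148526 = -2^1*7^1 * 103^2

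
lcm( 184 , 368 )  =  368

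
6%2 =0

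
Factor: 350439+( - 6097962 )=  -5747523 = - 3^1 * 1915841^1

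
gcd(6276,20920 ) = 2092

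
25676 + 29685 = 55361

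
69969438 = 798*87681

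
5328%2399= 530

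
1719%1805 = 1719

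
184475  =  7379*25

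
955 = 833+122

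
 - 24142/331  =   - 24142/331 = -72.94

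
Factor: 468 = 2^2 * 3^2*13^1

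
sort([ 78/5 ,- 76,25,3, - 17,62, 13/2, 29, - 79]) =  [ - 79 ,- 76, - 17,3, 13/2, 78/5,25, 29,62]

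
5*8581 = 42905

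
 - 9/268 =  - 1 + 259/268 = - 0.03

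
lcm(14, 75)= 1050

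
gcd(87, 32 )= 1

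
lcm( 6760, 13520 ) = 13520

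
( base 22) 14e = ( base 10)586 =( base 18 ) 1ea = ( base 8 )1112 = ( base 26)ME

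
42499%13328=2515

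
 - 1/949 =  - 1/949 = -  0.00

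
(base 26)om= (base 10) 646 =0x286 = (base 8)1206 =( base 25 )10l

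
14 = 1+13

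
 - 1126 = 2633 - 3759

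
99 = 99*1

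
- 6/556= - 1 + 275/278 = - 0.01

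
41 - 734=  - 693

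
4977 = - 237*( - 21 ) 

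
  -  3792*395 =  -1497840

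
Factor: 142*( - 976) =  - 2^5 * 61^1*71^1= - 138592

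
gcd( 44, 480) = 4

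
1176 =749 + 427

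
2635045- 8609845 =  - 5974800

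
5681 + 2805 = 8486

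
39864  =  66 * 604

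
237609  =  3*79203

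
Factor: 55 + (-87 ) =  - 2^5   =  - 32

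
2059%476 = 155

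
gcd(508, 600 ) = 4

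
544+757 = 1301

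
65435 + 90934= 156369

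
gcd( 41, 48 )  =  1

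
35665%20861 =14804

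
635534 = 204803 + 430731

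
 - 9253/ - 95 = 97 + 2/5=97.40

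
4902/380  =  129/10=12.90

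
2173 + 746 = 2919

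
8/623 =8/623 = 0.01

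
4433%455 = 338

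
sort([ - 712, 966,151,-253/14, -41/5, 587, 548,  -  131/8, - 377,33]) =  [ - 712, - 377, - 253/14,-131/8,-41/5,33, 151,548,  587, 966]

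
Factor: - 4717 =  - 53^1*89^1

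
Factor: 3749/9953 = 23^1*37^( - 1)*163^1*269^( - 1) 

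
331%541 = 331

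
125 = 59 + 66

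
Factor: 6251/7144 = 7/8 = 2^( - 3 )*7^1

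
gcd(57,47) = 1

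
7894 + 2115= 10009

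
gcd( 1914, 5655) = 87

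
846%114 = 48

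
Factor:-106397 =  - 106397^1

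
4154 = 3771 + 383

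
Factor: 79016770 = 2^1*5^1*7^1*1128811^1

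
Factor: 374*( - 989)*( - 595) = 220082170 = 2^1*5^1 * 7^1*11^1*17^2*23^1*43^1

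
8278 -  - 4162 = 12440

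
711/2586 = 237/862 = 0.27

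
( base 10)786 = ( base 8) 1422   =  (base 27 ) 123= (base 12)556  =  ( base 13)486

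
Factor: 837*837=3^6*31^2 = 700569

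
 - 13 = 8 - 21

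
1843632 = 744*2478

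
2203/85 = 2203/85 = 25.92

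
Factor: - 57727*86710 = - 5005508170 = - 2^1 * 5^1 *13^1*23^1*29^1*57727^1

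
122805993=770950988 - 648144995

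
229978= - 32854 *( - 7)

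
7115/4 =7115/4 = 1778.75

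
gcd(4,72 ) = 4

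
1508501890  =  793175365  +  715326525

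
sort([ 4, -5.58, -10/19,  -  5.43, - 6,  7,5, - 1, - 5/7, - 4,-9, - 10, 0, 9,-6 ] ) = [ - 10,  -  9, - 6, - 6, - 5.58 ,-5.43,-4,-1,- 5/7,-10/19  ,  0, 4,5,7,9]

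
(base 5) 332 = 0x5c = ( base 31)2u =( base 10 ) 92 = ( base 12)78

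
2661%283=114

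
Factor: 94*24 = 2^4 * 3^1*47^1 = 2256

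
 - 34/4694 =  - 1 + 2330/2347 = - 0.01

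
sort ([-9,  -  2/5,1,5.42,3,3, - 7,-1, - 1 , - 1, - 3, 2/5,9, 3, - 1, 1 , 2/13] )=[ - 9, - 7, - 3, - 1 , - 1,-1, - 1, - 2/5 , 2/13 , 2/5, 1, 1,3,3, 3, 5.42, 9 ]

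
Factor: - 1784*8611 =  - 2^3 * 79^1 * 109^1  *  223^1  =  - 15362024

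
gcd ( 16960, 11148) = 4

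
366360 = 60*6106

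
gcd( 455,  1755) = 65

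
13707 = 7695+6012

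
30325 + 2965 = 33290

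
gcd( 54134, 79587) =1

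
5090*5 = 25450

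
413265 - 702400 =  - 289135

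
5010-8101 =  - 3091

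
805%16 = 5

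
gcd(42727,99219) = 1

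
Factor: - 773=-773^1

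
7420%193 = 86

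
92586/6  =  15431=15431.00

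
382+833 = 1215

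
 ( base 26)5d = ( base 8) 217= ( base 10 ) 143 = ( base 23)65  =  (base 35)43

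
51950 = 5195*10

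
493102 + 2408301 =2901403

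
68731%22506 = 1213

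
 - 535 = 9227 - 9762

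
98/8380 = 49/4190 = 0.01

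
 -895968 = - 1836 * 488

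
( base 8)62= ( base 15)35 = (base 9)55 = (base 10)50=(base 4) 302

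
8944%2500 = 1444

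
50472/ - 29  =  -1741+17/29 = -1740.41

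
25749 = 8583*3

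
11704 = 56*209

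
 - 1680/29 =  - 58 + 2/29 = - 57.93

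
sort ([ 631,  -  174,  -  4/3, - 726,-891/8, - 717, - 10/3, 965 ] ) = [ - 726 ,- 717,-174, - 891/8, - 10/3,  -  4/3,631, 965] 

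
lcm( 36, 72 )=72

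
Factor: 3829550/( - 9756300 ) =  - 2^ (- 1)*3^( - 1 )*17^( - 1 )*191^1*401^1 * 1913^( - 1 ) = -76591/195126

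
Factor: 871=13^1 * 67^1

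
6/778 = 3/389 = 0.01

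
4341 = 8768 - 4427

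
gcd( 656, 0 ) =656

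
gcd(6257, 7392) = 1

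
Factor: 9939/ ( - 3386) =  - 2^( - 1)*3^1*1693^( - 1)*3313^1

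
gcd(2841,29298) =3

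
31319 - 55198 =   -  23879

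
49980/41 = 1219 + 1/41 = 1219.02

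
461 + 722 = 1183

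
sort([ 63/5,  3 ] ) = [3,  63/5] 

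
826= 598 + 228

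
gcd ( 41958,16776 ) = 18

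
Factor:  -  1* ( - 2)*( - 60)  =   - 2^3  *3^1*5^1 = - 120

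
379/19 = 19 + 18/19 = 19.95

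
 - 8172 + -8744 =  - 16916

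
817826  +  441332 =1259158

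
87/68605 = 87/68605 = 0.00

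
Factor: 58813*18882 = 1110507066= 2^1*3^2 *103^1 * 571^1*1049^1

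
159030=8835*18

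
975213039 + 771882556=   1747095595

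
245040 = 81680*3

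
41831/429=41831/429=97.51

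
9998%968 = 318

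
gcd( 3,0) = 3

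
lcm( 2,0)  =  0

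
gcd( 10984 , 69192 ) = 8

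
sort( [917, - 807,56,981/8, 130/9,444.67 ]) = [-807,130/9,56, 981/8 , 444.67,917 ]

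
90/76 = 45/38 = 1.18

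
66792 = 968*69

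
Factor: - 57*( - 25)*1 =1425 = 3^1*5^2*19^1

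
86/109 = 86/109 = 0.79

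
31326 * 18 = 563868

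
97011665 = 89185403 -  - 7826262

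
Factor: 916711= 23^1 * 39857^1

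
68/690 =34/345 = 0.10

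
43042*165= 7101930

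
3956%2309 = 1647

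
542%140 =122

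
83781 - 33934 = 49847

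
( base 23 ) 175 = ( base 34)KF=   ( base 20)1EF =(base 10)695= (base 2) 1010110111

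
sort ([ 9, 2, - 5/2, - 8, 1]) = [ - 8, - 5/2,  1,  2,9] 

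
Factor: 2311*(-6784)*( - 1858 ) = 2^8*53^1*929^1*2311^1 = 29129396992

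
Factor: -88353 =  - 3^2*9817^1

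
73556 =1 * 73556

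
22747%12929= 9818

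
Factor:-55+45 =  - 10 = -  2^1*5^1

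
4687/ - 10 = -4687/10 = -  468.70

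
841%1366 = 841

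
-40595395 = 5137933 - 45733328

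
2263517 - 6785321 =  - 4521804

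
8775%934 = 369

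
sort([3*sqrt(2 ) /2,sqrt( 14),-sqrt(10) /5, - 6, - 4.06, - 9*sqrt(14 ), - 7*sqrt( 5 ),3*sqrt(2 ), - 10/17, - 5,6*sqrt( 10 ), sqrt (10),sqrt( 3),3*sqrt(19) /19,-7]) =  [ - 9*sqrt( 14 ), - 7*sqrt(5), - 7, - 6,-5,-4.06,- sqrt( 10 )/5,- 10/17, 3*sqrt(19 ) /19,sqrt(  3) , 3 * sqrt(2 ) /2,sqrt(10 ) , sqrt(14 ), 3*sqrt( 2),6*sqrt (10)]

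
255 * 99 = 25245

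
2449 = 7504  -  5055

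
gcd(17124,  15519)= 3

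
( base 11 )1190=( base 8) 3017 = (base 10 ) 1551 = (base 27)23c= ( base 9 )2113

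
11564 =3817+7747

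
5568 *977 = 5439936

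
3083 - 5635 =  - 2552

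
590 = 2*295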